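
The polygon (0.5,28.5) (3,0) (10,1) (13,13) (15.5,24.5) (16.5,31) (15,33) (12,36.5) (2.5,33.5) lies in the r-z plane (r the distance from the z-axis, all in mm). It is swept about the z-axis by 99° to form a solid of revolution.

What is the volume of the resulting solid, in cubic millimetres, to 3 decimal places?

Profile (r,z), 9 vertices: (0.5,28.5) (3,0) (10,1) (13,13) (15.5,24.5) (16.5,31) (15,33) (12,36.5) (2.5,33.5)
edge 0: (0.5,28.5)→(3,0)  cross = 0.5·0 − 3·28.5 = -85.5000; (r_i+r_j)·cross = 3.5·-85.5000 = -299.2500
edge 1: (3,0)→(10,1)  cross = 3·1 − 10·0 = 3.0000; (r_i+r_j)·cross = 13·3.0000 = 39.0000
edge 2: (10,1)→(13,13)  cross = 10·13 − 13·1 = 117.0000; (r_i+r_j)·cross = 23·117.0000 = 2691.0000
edge 3: (13,13)→(15.5,24.5)  cross = 13·24.5 − 15.5·13 = 117.0000; (r_i+r_j)·cross = 28.5·117.0000 = 3334.5000
edge 4: (15.5,24.5)→(16.5,31)  cross = 15.5·31 − 16.5·24.5 = 76.2500; (r_i+r_j)·cross = 32·76.2500 = 2440.0000
edge 5: (16.5,31)→(15,33)  cross = 16.5·33 − 15·31 = 79.5000; (r_i+r_j)·cross = 31.5·79.5000 = 2504.2500
edge 6: (15,33)→(12,36.5)  cross = 15·36.5 − 12·33 = 151.5000; (r_i+r_j)·cross = 27·151.5000 = 4090.5000
edge 7: (12,36.5)→(2.5,33.5)  cross = 12·33.5 − 2.5·36.5 = 310.7500; (r_i+r_j)·cross = 14.5·310.7500 = 4505.8750
edge 8: (2.5,33.5)→(0.5,28.5)  cross = 2.5·28.5 − 0.5·33.5 = 54.5000; (r_i+r_j)·cross = 3·54.5000 = 163.5000
Σcross = 824.0000 → A = |Σcross|/2 = 412.0000 mm²
Σ(r_i+r_j)·cross = 19469.3750 → first moment M = |Σ|/6 = 3244.8958
R_c = M/A = 3244.8958/412.0000 = 7.8760 mm
θ = 99° = 1.727876 rad
V = θ·R_c·A = 1.727876·7.8760·412.0000 = 5606.778 mm³

Volume = 5606.778 mm³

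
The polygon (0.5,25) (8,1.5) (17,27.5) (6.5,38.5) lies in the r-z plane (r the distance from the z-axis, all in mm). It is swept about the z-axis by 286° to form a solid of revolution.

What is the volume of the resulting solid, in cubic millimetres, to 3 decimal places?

Profile (r,z), 4 vertices: (0.5,25) (8,1.5) (17,27.5) (6.5,38.5)
edge 0: (0.5,25)→(8,1.5)  cross = 0.5·1.5 − 8·25 = -199.2500; (r_i+r_j)·cross = 8.5·-199.2500 = -1693.6250
edge 1: (8,1.5)→(17,27.5)  cross = 8·27.5 − 17·1.5 = 194.5000; (r_i+r_j)·cross = 25·194.5000 = 4862.5000
edge 2: (17,27.5)→(6.5,38.5)  cross = 17·38.5 − 6.5·27.5 = 475.7500; (r_i+r_j)·cross = 23.5·475.7500 = 11180.1250
edge 3: (6.5,38.5)→(0.5,25)  cross = 6.5·25 − 0.5·38.5 = 143.2500; (r_i+r_j)·cross = 7·143.2500 = 1002.7500
Σcross = 614.2500 → A = |Σcross|/2 = 307.1250 mm²
Σ(r_i+r_j)·cross = 15351.7500 → first moment M = |Σ|/6 = 2558.6250
R_c = M/A = 2558.6250/307.1250 = 8.3309 mm
θ = 286° = 4.991642 rad
V = θ·R_c·A = 4.991642·8.3309·307.1250 = 12771.739 mm³

Volume = 12771.739 mm³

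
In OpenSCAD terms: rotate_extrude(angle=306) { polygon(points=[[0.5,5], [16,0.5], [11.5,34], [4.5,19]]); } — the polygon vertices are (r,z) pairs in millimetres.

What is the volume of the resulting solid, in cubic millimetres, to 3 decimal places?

Profile (r,z), 4 vertices: (0.5,5) (16,0.5) (11.5,34) (4.5,19)
edge 0: (0.5,5)→(16,0.5)  cross = 0.5·0.5 − 16·5 = -79.7500; (r_i+r_j)·cross = 16.5·-79.7500 = -1315.8750
edge 1: (16,0.5)→(11.5,34)  cross = 16·34 − 11.5·0.5 = 538.2500; (r_i+r_j)·cross = 27.5·538.2500 = 14801.8750
edge 2: (11.5,34)→(4.5,19)  cross = 11.5·19 − 4.5·34 = 65.5000; (r_i+r_j)·cross = 16·65.5000 = 1048.0000
edge 3: (4.5,19)→(0.5,5)  cross = 4.5·5 − 0.5·19 = 13.0000; (r_i+r_j)·cross = 5·13.0000 = 65.0000
Σcross = 537.0000 → A = |Σcross|/2 = 268.5000 mm²
Σ(r_i+r_j)·cross = 14599.0000 → first moment M = |Σ|/6 = 2433.1667
R_c = M/A = 2433.1667/268.5000 = 9.0621 mm
θ = 306° = 5.340708 rad
V = θ·R_c·A = 5.340708·9.0621·268.5000 = 12994.831 mm³

Volume = 12994.831 mm³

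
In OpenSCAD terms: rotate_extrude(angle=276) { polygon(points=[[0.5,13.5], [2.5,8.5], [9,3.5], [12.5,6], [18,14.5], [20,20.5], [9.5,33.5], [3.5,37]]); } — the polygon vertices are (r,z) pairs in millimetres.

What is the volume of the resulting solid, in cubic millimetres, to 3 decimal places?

Volume = 17477.273 mm³

Profile (r,z), 8 vertices: (0.5,13.5) (2.5,8.5) (9,3.5) (12.5,6) (18,14.5) (20,20.5) (9.5,33.5) (3.5,37)
edge 0: (0.5,13.5)→(2.5,8.5)  cross = 0.5·8.5 − 2.5·13.5 = -29.5000; (r_i+r_j)·cross = 3·-29.5000 = -88.5000
edge 1: (2.5,8.5)→(9,3.5)  cross = 2.5·3.5 − 9·8.5 = -67.7500; (r_i+r_j)·cross = 11.5·-67.7500 = -779.1250
edge 2: (9,3.5)→(12.5,6)  cross = 9·6 − 12.5·3.5 = 10.2500; (r_i+r_j)·cross = 21.5·10.2500 = 220.3750
edge 3: (12.5,6)→(18,14.5)  cross = 12.5·14.5 − 18·6 = 73.2500; (r_i+r_j)·cross = 30.5·73.2500 = 2234.1250
edge 4: (18,14.5)→(20,20.5)  cross = 18·20.5 − 20·14.5 = 79.0000; (r_i+r_j)·cross = 38·79.0000 = 3002.0000
edge 5: (20,20.5)→(9.5,33.5)  cross = 20·33.5 − 9.5·20.5 = 475.2500; (r_i+r_j)·cross = 29.5·475.2500 = 14019.8750
edge 6: (9.5,33.5)→(3.5,37)  cross = 9.5·37 − 3.5·33.5 = 234.2500; (r_i+r_j)·cross = 13·234.2500 = 3045.2500
edge 7: (3.5,37)→(0.5,13.5)  cross = 3.5·13.5 − 0.5·37 = 28.7500; (r_i+r_j)·cross = 4·28.7500 = 115.0000
Σcross = 803.5000 → A = |Σcross|/2 = 401.7500 mm²
Σ(r_i+r_j)·cross = 21769.0000 → first moment M = |Σ|/6 = 3628.1667
R_c = M/A = 3628.1667/401.7500 = 9.0309 mm
θ = 276° = 4.817109 rad
V = θ·R_c·A = 4.817109·9.0309·401.7500 = 17477.273 mm³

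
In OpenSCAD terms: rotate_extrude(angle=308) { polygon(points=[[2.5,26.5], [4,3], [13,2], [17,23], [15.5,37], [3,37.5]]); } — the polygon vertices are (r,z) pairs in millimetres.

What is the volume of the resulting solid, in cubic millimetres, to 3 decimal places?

Profile (r,z), 6 vertices: (2.5,26.5) (4,3) (13,2) (17,23) (15.5,37) (3,37.5)
edge 0: (2.5,26.5)→(4,3)  cross = 2.5·3 − 4·26.5 = -98.5000; (r_i+r_j)·cross = 6.5·-98.5000 = -640.2500
edge 1: (4,3)→(13,2)  cross = 4·2 − 13·3 = -31.0000; (r_i+r_j)·cross = 17·-31.0000 = -527.0000
edge 2: (13,2)→(17,23)  cross = 13·23 − 17·2 = 265.0000; (r_i+r_j)·cross = 30·265.0000 = 7950.0000
edge 3: (17,23)→(15.5,37)  cross = 17·37 − 15.5·23 = 272.5000; (r_i+r_j)·cross = 32.5·272.5000 = 8856.2500
edge 4: (15.5,37)→(3,37.5)  cross = 15.5·37.5 − 3·37 = 470.2500; (r_i+r_j)·cross = 18.5·470.2500 = 8699.6250
edge 5: (3,37.5)→(2.5,26.5)  cross = 3·26.5 − 2.5·37.5 = -14.2500; (r_i+r_j)·cross = 5.5·-14.2500 = -78.3750
Σcross = 864.0000 → A = |Σcross|/2 = 432.0000 mm²
Σ(r_i+r_j)·cross = 24260.2500 → first moment M = |Σ|/6 = 4043.3750
R_c = M/A = 4043.3750/432.0000 = 9.3597 mm
θ = 308° = 5.375614 rad
V = θ·R_c·A = 5.375614·9.3597·432.0000 = 21735.624 mm³

Volume = 21735.624 mm³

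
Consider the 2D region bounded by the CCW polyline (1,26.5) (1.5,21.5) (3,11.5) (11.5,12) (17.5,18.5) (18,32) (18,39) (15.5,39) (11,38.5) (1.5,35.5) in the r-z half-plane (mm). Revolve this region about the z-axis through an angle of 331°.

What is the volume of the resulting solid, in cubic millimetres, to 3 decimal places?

Profile (r,z), 10 vertices: (1,26.5) (1.5,21.5) (3,11.5) (11.5,12) (17.5,18.5) (18,32) (18,39) (15.5,39) (11,38.5) (1.5,35.5)
edge 0: (1,26.5)→(1.5,21.5)  cross = 1·21.5 − 1.5·26.5 = -18.2500; (r_i+r_j)·cross = 2.5·-18.2500 = -45.6250
edge 1: (1.5,21.5)→(3,11.5)  cross = 1.5·11.5 − 3·21.5 = -47.2500; (r_i+r_j)·cross = 4.5·-47.2500 = -212.6250
edge 2: (3,11.5)→(11.5,12)  cross = 3·12 − 11.5·11.5 = -96.2500; (r_i+r_j)·cross = 14.5·-96.2500 = -1395.6250
edge 3: (11.5,12)→(17.5,18.5)  cross = 11.5·18.5 − 17.5·12 = 2.7500; (r_i+r_j)·cross = 29·2.7500 = 79.7500
edge 4: (17.5,18.5)→(18,32)  cross = 17.5·32 − 18·18.5 = 227.0000; (r_i+r_j)·cross = 35.5·227.0000 = 8058.5000
edge 5: (18,32)→(18,39)  cross = 18·39 − 18·32 = 126.0000; (r_i+r_j)·cross = 36·126.0000 = 4536.0000
edge 6: (18,39)→(15.5,39)  cross = 18·39 − 15.5·39 = 97.5000; (r_i+r_j)·cross = 33.5·97.5000 = 3266.2500
edge 7: (15.5,39)→(11,38.5)  cross = 15.5·38.5 − 11·39 = 167.7500; (r_i+r_j)·cross = 26.5·167.7500 = 4445.3750
edge 8: (11,38.5)→(1.5,35.5)  cross = 11·35.5 − 1.5·38.5 = 332.7500; (r_i+r_j)·cross = 12.5·332.7500 = 4159.3750
edge 9: (1.5,35.5)→(1,26.5)  cross = 1.5·26.5 − 1·35.5 = 4.2500; (r_i+r_j)·cross = 2.5·4.2500 = 10.6250
Σcross = 796.2500 → A = |Σcross|/2 = 398.1250 mm²
Σ(r_i+r_j)·cross = 22902.0000 → first moment M = |Σ|/6 = 3817.0000
R_c = M/A = 3817.0000/398.1250 = 9.5874 mm
θ = 331° = 5.777040 rad
V = θ·R_c·A = 5.777040·9.5874·398.1250 = 22050.961 mm³

Volume = 22050.961 mm³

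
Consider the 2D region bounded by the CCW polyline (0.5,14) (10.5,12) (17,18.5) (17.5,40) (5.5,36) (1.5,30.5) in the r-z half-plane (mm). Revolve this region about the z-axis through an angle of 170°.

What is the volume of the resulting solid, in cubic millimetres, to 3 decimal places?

Profile (r,z), 6 vertices: (0.5,14) (10.5,12) (17,18.5) (17.5,40) (5.5,36) (1.5,30.5)
edge 0: (0.5,14)→(10.5,12)  cross = 0.5·12 − 10.5·14 = -141.0000; (r_i+r_j)·cross = 11·-141.0000 = -1551.0000
edge 1: (10.5,12)→(17,18.5)  cross = 10.5·18.5 − 17·12 = -9.7500; (r_i+r_j)·cross = 27.5·-9.7500 = -268.1250
edge 2: (17,18.5)→(17.5,40)  cross = 17·40 − 17.5·18.5 = 356.2500; (r_i+r_j)·cross = 34.5·356.2500 = 12290.6250
edge 3: (17.5,40)→(5.5,36)  cross = 17.5·36 − 5.5·40 = 410.0000; (r_i+r_j)·cross = 23·410.0000 = 9430.0000
edge 4: (5.5,36)→(1.5,30.5)  cross = 5.5·30.5 − 1.5·36 = 113.7500; (r_i+r_j)·cross = 7·113.7500 = 796.2500
edge 5: (1.5,30.5)→(0.5,14)  cross = 1.5·14 − 0.5·30.5 = 5.7500; (r_i+r_j)·cross = 2·5.7500 = 11.5000
Σcross = 735.0000 → A = |Σcross|/2 = 367.5000 mm²
Σ(r_i+r_j)·cross = 20709.2500 → first moment M = |Σ|/6 = 3451.5417
R_c = M/A = 3451.5417/367.5000 = 9.3920 mm
θ = 170° = 2.967060 rad
V = θ·R_c·A = 2.967060·9.3920·367.5000 = 10240.930 mm³

Volume = 10240.930 mm³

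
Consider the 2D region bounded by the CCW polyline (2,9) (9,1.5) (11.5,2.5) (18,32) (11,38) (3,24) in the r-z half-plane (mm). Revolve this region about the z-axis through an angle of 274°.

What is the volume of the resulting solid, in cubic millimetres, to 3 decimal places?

Volume = 16260.384 mm³

Profile (r,z), 6 vertices: (2,9) (9,1.5) (11.5,2.5) (18,32) (11,38) (3,24)
edge 0: (2,9)→(9,1.5)  cross = 2·1.5 − 9·9 = -78.0000; (r_i+r_j)·cross = 11·-78.0000 = -858.0000
edge 1: (9,1.5)→(11.5,2.5)  cross = 9·2.5 − 11.5·1.5 = 5.2500; (r_i+r_j)·cross = 20.5·5.2500 = 107.6250
edge 2: (11.5,2.5)→(18,32)  cross = 11.5·32 − 18·2.5 = 323.0000; (r_i+r_j)·cross = 29.5·323.0000 = 9528.5000
edge 3: (18,32)→(11,38)  cross = 18·38 − 11·32 = 332.0000; (r_i+r_j)·cross = 29·332.0000 = 9628.0000
edge 4: (11,38)→(3,24)  cross = 11·24 − 3·38 = 150.0000; (r_i+r_j)·cross = 14·150.0000 = 2100.0000
edge 5: (3,24)→(2,9)  cross = 3·9 − 2·24 = -21.0000; (r_i+r_j)·cross = 5·-21.0000 = -105.0000
Σcross = 711.2500 → A = |Σcross|/2 = 355.6250 mm²
Σ(r_i+r_j)·cross = 20401.1250 → first moment M = |Σ|/6 = 3400.1875
R_c = M/A = 3400.1875/355.6250 = 9.5612 mm
θ = 274° = 4.782202 rad
V = θ·R_c·A = 4.782202·9.5612·355.6250 = 16260.384 mm³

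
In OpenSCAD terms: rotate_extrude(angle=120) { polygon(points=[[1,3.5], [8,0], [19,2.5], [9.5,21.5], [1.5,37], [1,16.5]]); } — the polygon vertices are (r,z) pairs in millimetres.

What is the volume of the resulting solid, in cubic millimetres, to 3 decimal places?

Profile (r,z), 6 vertices: (1,3.5) (8,0) (19,2.5) (9.5,21.5) (1.5,37) (1,16.5)
edge 0: (1,3.5)→(8,0)  cross = 1·0 − 8·3.5 = -28.0000; (r_i+r_j)·cross = 9·-28.0000 = -252.0000
edge 1: (8,0)→(19,2.5)  cross = 8·2.5 − 19·0 = 20.0000; (r_i+r_j)·cross = 27·20.0000 = 540.0000
edge 2: (19,2.5)→(9.5,21.5)  cross = 19·21.5 − 9.5·2.5 = 384.7500; (r_i+r_j)·cross = 28.5·384.7500 = 10965.3750
edge 3: (9.5,21.5)→(1.5,37)  cross = 9.5·37 − 1.5·21.5 = 319.2500; (r_i+r_j)·cross = 11·319.2500 = 3511.7500
edge 4: (1.5,37)→(1,16.5)  cross = 1.5·16.5 − 1·37 = -12.2500; (r_i+r_j)·cross = 2.5·-12.2500 = -30.6250
edge 5: (1,16.5)→(1,3.5)  cross = 1·3.5 − 1·16.5 = -13.0000; (r_i+r_j)·cross = 2·-13.0000 = -26.0000
Σcross = 670.7500 → A = |Σcross|/2 = 335.3750 mm²
Σ(r_i+r_j)·cross = 14708.5000 → first moment M = |Σ|/6 = 2451.4167
R_c = M/A = 2451.4167/335.3750 = 7.3095 mm
θ = 120° = 2.094395 rad
V = θ·R_c·A = 2.094395·7.3095·335.3750 = 5134.235 mm³

Volume = 5134.235 mm³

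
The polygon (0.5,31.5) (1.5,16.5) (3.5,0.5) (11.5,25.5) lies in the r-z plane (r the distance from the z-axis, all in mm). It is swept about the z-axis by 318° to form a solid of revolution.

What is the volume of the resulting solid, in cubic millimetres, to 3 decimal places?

Profile (r,z), 4 vertices: (0.5,31.5) (1.5,16.5) (3.5,0.5) (11.5,25.5)
edge 0: (0.5,31.5)→(1.5,16.5)  cross = 0.5·16.5 − 1.5·31.5 = -39.0000; (r_i+r_j)·cross = 2·-39.0000 = -78.0000
edge 1: (1.5,16.5)→(3.5,0.5)  cross = 1.5·0.5 − 3.5·16.5 = -57.0000; (r_i+r_j)·cross = 5·-57.0000 = -285.0000
edge 2: (3.5,0.5)→(11.5,25.5)  cross = 3.5·25.5 − 11.5·0.5 = 83.5000; (r_i+r_j)·cross = 15·83.5000 = 1252.5000
edge 3: (11.5,25.5)→(0.5,31.5)  cross = 11.5·31.5 − 0.5·25.5 = 349.5000; (r_i+r_j)·cross = 12·349.5000 = 4194.0000
Σcross = 337.0000 → A = |Σcross|/2 = 168.5000 mm²
Σ(r_i+r_j)·cross = 5083.5000 → first moment M = |Σ|/6 = 847.2500
R_c = M/A = 847.2500/168.5000 = 5.0282 mm
θ = 318° = 5.550147 rad
V = θ·R_c·A = 5.550147·5.0282·168.5000 = 4702.362 mm³

Volume = 4702.362 mm³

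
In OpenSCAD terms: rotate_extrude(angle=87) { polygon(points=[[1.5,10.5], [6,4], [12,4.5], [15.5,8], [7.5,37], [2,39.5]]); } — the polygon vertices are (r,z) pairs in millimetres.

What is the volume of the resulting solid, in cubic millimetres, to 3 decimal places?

Volume = 3468.204 mm³

Profile (r,z), 6 vertices: (1.5,10.5) (6,4) (12,4.5) (15.5,8) (7.5,37) (2,39.5)
edge 0: (1.5,10.5)→(6,4)  cross = 1.5·4 − 6·10.5 = -57.0000; (r_i+r_j)·cross = 7.5·-57.0000 = -427.5000
edge 1: (6,4)→(12,4.5)  cross = 6·4.5 − 12·4 = -21.0000; (r_i+r_j)·cross = 18·-21.0000 = -378.0000
edge 2: (12,4.5)→(15.5,8)  cross = 12·8 − 15.5·4.5 = 26.2500; (r_i+r_j)·cross = 27.5·26.2500 = 721.8750
edge 3: (15.5,8)→(7.5,37)  cross = 15.5·37 − 7.5·8 = 513.5000; (r_i+r_j)·cross = 23·513.5000 = 11810.5000
edge 4: (7.5,37)→(2,39.5)  cross = 7.5·39.5 − 2·37 = 222.2500; (r_i+r_j)·cross = 9.5·222.2500 = 2111.3750
edge 5: (2,39.5)→(1.5,10.5)  cross = 2·10.5 − 1.5·39.5 = -38.2500; (r_i+r_j)·cross = 3.5·-38.2500 = -133.8750
Σcross = 645.7500 → A = |Σcross|/2 = 322.8750 mm²
Σ(r_i+r_j)·cross = 13704.3750 → first moment M = |Σ|/6 = 2284.0625
R_c = M/A = 2284.0625/322.8750 = 7.0741 mm
θ = 87° = 1.518436 rad
V = θ·R_c·A = 1.518436·7.0741·322.8750 = 3468.204 mm³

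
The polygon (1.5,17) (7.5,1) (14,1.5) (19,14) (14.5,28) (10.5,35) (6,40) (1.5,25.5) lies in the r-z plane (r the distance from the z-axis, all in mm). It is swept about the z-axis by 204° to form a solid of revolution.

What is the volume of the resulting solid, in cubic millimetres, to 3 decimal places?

Volume = 14727.075 mm³

Profile (r,z), 8 vertices: (1.5,17) (7.5,1) (14,1.5) (19,14) (14.5,28) (10.5,35) (6,40) (1.5,25.5)
edge 0: (1.5,17)→(7.5,1)  cross = 1.5·1 − 7.5·17 = -126.0000; (r_i+r_j)·cross = 9·-126.0000 = -1134.0000
edge 1: (7.5,1)→(14,1.5)  cross = 7.5·1.5 − 14·1 = -2.7500; (r_i+r_j)·cross = 21.5·-2.7500 = -59.1250
edge 2: (14,1.5)→(19,14)  cross = 14·14 − 19·1.5 = 167.5000; (r_i+r_j)·cross = 33·167.5000 = 5527.5000
edge 3: (19,14)→(14.5,28)  cross = 19·28 − 14.5·14 = 329.0000; (r_i+r_j)·cross = 33.5·329.0000 = 11021.5000
edge 4: (14.5,28)→(10.5,35)  cross = 14.5·35 − 10.5·28 = 213.5000; (r_i+r_j)·cross = 25·213.5000 = 5337.5000
edge 5: (10.5,35)→(6,40)  cross = 10.5·40 − 6·35 = 210.0000; (r_i+r_j)·cross = 16.5·210.0000 = 3465.0000
edge 6: (6,40)→(1.5,25.5)  cross = 6·25.5 − 1.5·40 = 93.0000; (r_i+r_j)·cross = 7.5·93.0000 = 697.5000
edge 7: (1.5,25.5)→(1.5,17)  cross = 1.5·17 − 1.5·25.5 = -12.7500; (r_i+r_j)·cross = 3·-12.7500 = -38.2500
Σcross = 871.5000 → A = |Σcross|/2 = 435.7500 mm²
Σ(r_i+r_j)·cross = 24817.6250 → first moment M = |Σ|/6 = 4136.2708
R_c = M/A = 4136.2708/435.7500 = 9.4923 mm
θ = 204° = 3.560472 rad
V = θ·R_c·A = 3.560472·9.4923·435.7500 = 14727.075 mm³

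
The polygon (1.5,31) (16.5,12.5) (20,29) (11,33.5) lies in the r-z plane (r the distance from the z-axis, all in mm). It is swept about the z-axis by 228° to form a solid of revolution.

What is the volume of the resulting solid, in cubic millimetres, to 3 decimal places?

Volume = 9275.949 mm³

Profile (r,z), 4 vertices: (1.5,31) (16.5,12.5) (20,29) (11,33.5)
edge 0: (1.5,31)→(16.5,12.5)  cross = 1.5·12.5 − 16.5·31 = -492.7500; (r_i+r_j)·cross = 18·-492.7500 = -8869.5000
edge 1: (16.5,12.5)→(20,29)  cross = 16.5·29 − 20·12.5 = 228.5000; (r_i+r_j)·cross = 36.5·228.5000 = 8340.2500
edge 2: (20,29)→(11,33.5)  cross = 20·33.5 − 11·29 = 351.0000; (r_i+r_j)·cross = 31·351.0000 = 10881.0000
edge 3: (11,33.5)→(1.5,31)  cross = 11·31 − 1.5·33.5 = 290.7500; (r_i+r_j)·cross = 12.5·290.7500 = 3634.3750
Σcross = 377.5000 → A = |Σcross|/2 = 188.7500 mm²
Σ(r_i+r_j)·cross = 13986.1250 → first moment M = |Σ|/6 = 2331.0208
R_c = M/A = 2331.0208/188.7500 = 12.3498 mm
θ = 228° = 3.979351 rad
V = θ·R_c·A = 3.979351·12.3498·188.7500 = 9275.949 mm³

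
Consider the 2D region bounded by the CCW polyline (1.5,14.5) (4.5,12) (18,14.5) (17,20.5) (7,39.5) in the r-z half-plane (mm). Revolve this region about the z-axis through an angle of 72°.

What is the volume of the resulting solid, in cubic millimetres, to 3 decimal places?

Volume = 2857.436 mm³

Profile (r,z), 5 vertices: (1.5,14.5) (4.5,12) (18,14.5) (17,20.5) (7,39.5)
edge 0: (1.5,14.5)→(4.5,12)  cross = 1.5·12 − 4.5·14.5 = -47.2500; (r_i+r_j)·cross = 6·-47.2500 = -283.5000
edge 1: (4.5,12)→(18,14.5)  cross = 4.5·14.5 − 18·12 = -150.7500; (r_i+r_j)·cross = 22.5·-150.7500 = -3391.8750
edge 2: (18,14.5)→(17,20.5)  cross = 18·20.5 − 17·14.5 = 122.5000; (r_i+r_j)·cross = 35·122.5000 = 4287.5000
edge 3: (17,20.5)→(7,39.5)  cross = 17·39.5 − 7·20.5 = 528.0000; (r_i+r_j)·cross = 24·528.0000 = 12672.0000
edge 4: (7,39.5)→(1.5,14.5)  cross = 7·14.5 − 1.5·39.5 = 42.2500; (r_i+r_j)·cross = 8.5·42.2500 = 359.1250
Σcross = 494.7500 → A = |Σcross|/2 = 247.3750 mm²
Σ(r_i+r_j)·cross = 13643.2500 → first moment M = |Σ|/6 = 2273.8750
R_c = M/A = 2273.8750/247.3750 = 9.1920 mm
θ = 72° = 1.256637 rad
V = θ·R_c·A = 1.256637·9.1920·247.3750 = 2857.436 mm³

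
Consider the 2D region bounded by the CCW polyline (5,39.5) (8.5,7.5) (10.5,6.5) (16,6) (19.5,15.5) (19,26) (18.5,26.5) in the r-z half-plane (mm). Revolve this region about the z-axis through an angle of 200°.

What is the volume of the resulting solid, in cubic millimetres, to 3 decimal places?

Volume = 12900.892 mm³

Profile (r,z), 7 vertices: (5,39.5) (8.5,7.5) (10.5,6.5) (16,6) (19.5,15.5) (19,26) (18.5,26.5)
edge 0: (5,39.5)→(8.5,7.5)  cross = 5·7.5 − 8.5·39.5 = -298.2500; (r_i+r_j)·cross = 13.5·-298.2500 = -4026.3750
edge 1: (8.5,7.5)→(10.5,6.5)  cross = 8.5·6.5 − 10.5·7.5 = -23.5000; (r_i+r_j)·cross = 19·-23.5000 = -446.5000
edge 2: (10.5,6.5)→(16,6)  cross = 10.5·6 − 16·6.5 = -41.0000; (r_i+r_j)·cross = 26.5·-41.0000 = -1086.5000
edge 3: (16,6)→(19.5,15.5)  cross = 16·15.5 − 19.5·6 = 131.0000; (r_i+r_j)·cross = 35.5·131.0000 = 4650.5000
edge 4: (19.5,15.5)→(19,26)  cross = 19.5·26 − 19·15.5 = 212.5000; (r_i+r_j)·cross = 38.5·212.5000 = 8181.2500
edge 5: (19,26)→(18.5,26.5)  cross = 19·26.5 − 18.5·26 = 22.5000; (r_i+r_j)·cross = 37.5·22.5000 = 843.7500
edge 6: (18.5,26.5)→(5,39.5)  cross = 18.5·39.5 − 5·26.5 = 598.2500; (r_i+r_j)·cross = 23.5·598.2500 = 14058.8750
Σcross = 601.5000 → A = |Σcross|/2 = 300.7500 mm²
Σ(r_i+r_j)·cross = 22175.0000 → first moment M = |Σ|/6 = 3695.8333
R_c = M/A = 3695.8333/300.7500 = 12.2887 mm
θ = 200° = 3.490659 rad
V = θ·R_c·A = 3.490659·12.2887·300.7500 = 12900.892 mm³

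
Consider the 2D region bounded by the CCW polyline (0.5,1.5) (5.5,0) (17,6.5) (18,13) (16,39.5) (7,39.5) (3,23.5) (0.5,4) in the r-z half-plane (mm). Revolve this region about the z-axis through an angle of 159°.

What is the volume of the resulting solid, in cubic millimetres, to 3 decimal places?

Volume = 13936.882 mm³

Profile (r,z), 8 vertices: (0.5,1.5) (5.5,0) (17,6.5) (18,13) (16,39.5) (7,39.5) (3,23.5) (0.5,4)
edge 0: (0.5,1.5)→(5.5,0)  cross = 0.5·0 − 5.5·1.5 = -8.2500; (r_i+r_j)·cross = 6·-8.2500 = -49.5000
edge 1: (5.5,0)→(17,6.5)  cross = 5.5·6.5 − 17·0 = 35.7500; (r_i+r_j)·cross = 22.5·35.7500 = 804.3750
edge 2: (17,6.5)→(18,13)  cross = 17·13 − 18·6.5 = 104.0000; (r_i+r_j)·cross = 35·104.0000 = 3640.0000
edge 3: (18,13)→(16,39.5)  cross = 18·39.5 − 16·13 = 503.0000; (r_i+r_j)·cross = 34·503.0000 = 17102.0000
edge 4: (16,39.5)→(7,39.5)  cross = 16·39.5 − 7·39.5 = 355.5000; (r_i+r_j)·cross = 23·355.5000 = 8176.5000
edge 5: (7,39.5)→(3,23.5)  cross = 7·23.5 − 3·39.5 = 46.0000; (r_i+r_j)·cross = 10·46.0000 = 460.0000
edge 6: (3,23.5)→(0.5,4)  cross = 3·4 − 0.5·23.5 = 0.2500; (r_i+r_j)·cross = 3.5·0.2500 = 0.8750
edge 7: (0.5,4)→(0.5,1.5)  cross = 0.5·1.5 − 0.5·4 = -1.2500; (r_i+r_j)·cross = 1·-1.2500 = -1.2500
Σcross = 1035.0000 → A = |Σcross|/2 = 517.5000 mm²
Σ(r_i+r_j)·cross = 30133.0000 → first moment M = |Σ|/6 = 5022.1667
R_c = M/A = 5022.1667/517.5000 = 9.7047 mm
θ = 159° = 2.775074 rad
V = θ·R_c·A = 2.775074·9.7047·517.5000 = 13936.882 mm³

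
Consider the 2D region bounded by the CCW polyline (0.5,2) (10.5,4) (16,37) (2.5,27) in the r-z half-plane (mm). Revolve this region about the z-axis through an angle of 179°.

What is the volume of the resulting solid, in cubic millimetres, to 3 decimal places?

Volume = 7625.764 mm³

Profile (r,z), 4 vertices: (0.5,2) (10.5,4) (16,37) (2.5,27)
edge 0: (0.5,2)→(10.5,4)  cross = 0.5·4 − 10.5·2 = -19.0000; (r_i+r_j)·cross = 11·-19.0000 = -209.0000
edge 1: (10.5,4)→(16,37)  cross = 10.5·37 − 16·4 = 324.5000; (r_i+r_j)·cross = 26.5·324.5000 = 8599.2500
edge 2: (16,37)→(2.5,27)  cross = 16·27 − 2.5·37 = 339.5000; (r_i+r_j)·cross = 18.5·339.5000 = 6280.7500
edge 3: (2.5,27)→(0.5,2)  cross = 2.5·2 − 0.5·27 = -8.5000; (r_i+r_j)·cross = 3·-8.5000 = -25.5000
Σcross = 636.5000 → A = |Σcross|/2 = 318.2500 mm²
Σ(r_i+r_j)·cross = 14645.5000 → first moment M = |Σ|/6 = 2440.9167
R_c = M/A = 2440.9167/318.2500 = 7.6698 mm
θ = 179° = 3.124139 rad
V = θ·R_c·A = 3.124139·7.6698·318.2500 = 7625.764 mm³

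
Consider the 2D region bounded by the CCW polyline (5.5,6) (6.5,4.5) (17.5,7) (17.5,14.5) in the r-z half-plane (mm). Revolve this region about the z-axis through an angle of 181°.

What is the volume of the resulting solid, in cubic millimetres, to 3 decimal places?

Volume = 2214.228 mm³

Profile (r,z), 4 vertices: (5.5,6) (6.5,4.5) (17.5,7) (17.5,14.5)
edge 0: (5.5,6)→(6.5,4.5)  cross = 5.5·4.5 − 6.5·6 = -14.2500; (r_i+r_j)·cross = 12·-14.2500 = -171.0000
edge 1: (6.5,4.5)→(17.5,7)  cross = 6.5·7 − 17.5·4.5 = -33.2500; (r_i+r_j)·cross = 24·-33.2500 = -798.0000
edge 2: (17.5,7)→(17.5,14.5)  cross = 17.5·14.5 − 17.5·7 = 131.2500; (r_i+r_j)·cross = 35·131.2500 = 4593.7500
edge 3: (17.5,14.5)→(5.5,6)  cross = 17.5·6 − 5.5·14.5 = 25.2500; (r_i+r_j)·cross = 23·25.2500 = 580.7500
Σcross = 109.0000 → A = |Σcross|/2 = 54.5000 mm²
Σ(r_i+r_j)·cross = 4205.5000 → first moment M = |Σ|/6 = 700.9167
R_c = M/A = 700.9167/54.5000 = 12.8609 mm
θ = 181° = 3.159046 rad
V = θ·R_c·A = 3.159046·12.8609·54.5000 = 2214.228 mm³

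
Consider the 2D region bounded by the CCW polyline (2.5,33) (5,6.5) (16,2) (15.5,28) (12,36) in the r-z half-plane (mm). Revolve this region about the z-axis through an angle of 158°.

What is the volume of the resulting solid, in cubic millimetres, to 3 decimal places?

Profile (r,z), 5 vertices: (2.5,33) (5,6.5) (16,2) (15.5,28) (12,36)
edge 0: (2.5,33)→(5,6.5)  cross = 2.5·6.5 − 5·33 = -148.7500; (r_i+r_j)·cross = 7.5·-148.7500 = -1115.6250
edge 1: (5,6.5)→(16,2)  cross = 5·2 − 16·6.5 = -94.0000; (r_i+r_j)·cross = 21·-94.0000 = -1974.0000
edge 2: (16,2)→(15.5,28)  cross = 16·28 − 15.5·2 = 417.0000; (r_i+r_j)·cross = 31.5·417.0000 = 13135.5000
edge 3: (15.5,28)→(12,36)  cross = 15.5·36 − 12·28 = 222.0000; (r_i+r_j)·cross = 27.5·222.0000 = 6105.0000
edge 4: (12,36)→(2.5,33)  cross = 12·33 − 2.5·36 = 306.0000; (r_i+r_j)·cross = 14.5·306.0000 = 4437.0000
Σcross = 702.2500 → A = |Σcross|/2 = 351.1250 mm²
Σ(r_i+r_j)·cross = 20587.8750 → first moment M = |Σ|/6 = 3431.3125
R_c = M/A = 3431.3125/351.1250 = 9.7723 mm
θ = 158° = 2.757620 rad
V = θ·R_c·A = 2.757620·9.7723·351.1250 = 9462.257 mm³

Volume = 9462.257 mm³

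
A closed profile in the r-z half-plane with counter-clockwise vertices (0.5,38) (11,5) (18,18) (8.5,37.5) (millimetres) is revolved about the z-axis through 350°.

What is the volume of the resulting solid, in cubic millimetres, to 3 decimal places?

Volume = 15195.273 mm³

Profile (r,z), 4 vertices: (0.5,38) (11,5) (18,18) (8.5,37.5)
edge 0: (0.5,38)→(11,5)  cross = 0.5·5 − 11·38 = -415.5000; (r_i+r_j)·cross = 11.5·-415.5000 = -4778.2500
edge 1: (11,5)→(18,18)  cross = 11·18 − 18·5 = 108.0000; (r_i+r_j)·cross = 29·108.0000 = 3132.0000
edge 2: (18,18)→(8.5,37.5)  cross = 18·37.5 − 8.5·18 = 522.0000; (r_i+r_j)·cross = 26.5·522.0000 = 13833.0000
edge 3: (8.5,37.5)→(0.5,38)  cross = 8.5·38 − 0.5·37.5 = 304.2500; (r_i+r_j)·cross = 9·304.2500 = 2738.2500
Σcross = 518.7500 → A = |Σcross|/2 = 259.3750 mm²
Σ(r_i+r_j)·cross = 14925.0000 → first moment M = |Σ|/6 = 2487.5000
R_c = M/A = 2487.5000/259.3750 = 9.5904 mm
θ = 350° = 6.108652 rad
V = θ·R_c·A = 6.108652·9.5904·259.3750 = 15195.273 mm³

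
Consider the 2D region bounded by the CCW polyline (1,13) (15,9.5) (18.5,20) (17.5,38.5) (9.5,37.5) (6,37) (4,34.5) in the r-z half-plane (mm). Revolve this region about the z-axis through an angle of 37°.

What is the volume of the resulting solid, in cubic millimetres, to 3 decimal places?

Volume = 2660.270 mm³

Profile (r,z), 7 vertices: (1,13) (15,9.5) (18.5,20) (17.5,38.5) (9.5,37.5) (6,37) (4,34.5)
edge 0: (1,13)→(15,9.5)  cross = 1·9.5 − 15·13 = -185.5000; (r_i+r_j)·cross = 16·-185.5000 = -2968.0000
edge 1: (15,9.5)→(18.5,20)  cross = 15·20 − 18.5·9.5 = 124.2500; (r_i+r_j)·cross = 33.5·124.2500 = 4162.3750
edge 2: (18.5,20)→(17.5,38.5)  cross = 18.5·38.5 − 17.5·20 = 362.2500; (r_i+r_j)·cross = 36·362.2500 = 13041.0000
edge 3: (17.5,38.5)→(9.5,37.5)  cross = 17.5·37.5 − 9.5·38.5 = 290.5000; (r_i+r_j)·cross = 27·290.5000 = 7843.5000
edge 4: (9.5,37.5)→(6,37)  cross = 9.5·37 − 6·37.5 = 126.5000; (r_i+r_j)·cross = 15.5·126.5000 = 1960.7500
edge 5: (6,37)→(4,34.5)  cross = 6·34.5 − 4·37 = 59.0000; (r_i+r_j)·cross = 10·59.0000 = 590.0000
edge 6: (4,34.5)→(1,13)  cross = 4·13 − 1·34.5 = 17.5000; (r_i+r_j)·cross = 5·17.5000 = 87.5000
Σcross = 794.5000 → A = |Σcross|/2 = 397.2500 mm²
Σ(r_i+r_j)·cross = 24717.1250 → first moment M = |Σ|/6 = 4119.5208
R_c = M/A = 4119.5208/397.2500 = 10.3701 mm
θ = 37° = 0.645772 rad
V = θ·R_c·A = 0.645772·10.3701·397.2500 = 2660.270 mm³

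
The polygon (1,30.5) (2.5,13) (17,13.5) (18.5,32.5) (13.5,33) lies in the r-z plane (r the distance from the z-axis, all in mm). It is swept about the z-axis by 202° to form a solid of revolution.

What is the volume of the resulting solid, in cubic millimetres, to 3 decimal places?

Profile (r,z), 5 vertices: (1,30.5) (2.5,13) (17,13.5) (18.5,32.5) (13.5,33)
edge 0: (1,30.5)→(2.5,13)  cross = 1·13 − 2.5·30.5 = -63.2500; (r_i+r_j)·cross = 3.5·-63.2500 = -221.3750
edge 1: (2.5,13)→(17,13.5)  cross = 2.5·13.5 − 17·13 = -187.2500; (r_i+r_j)·cross = 19.5·-187.2500 = -3651.3750
edge 2: (17,13.5)→(18.5,32.5)  cross = 17·32.5 − 18.5·13.5 = 302.7500; (r_i+r_j)·cross = 35.5·302.7500 = 10747.6250
edge 3: (18.5,32.5)→(13.5,33)  cross = 18.5·33 − 13.5·32.5 = 171.7500; (r_i+r_j)·cross = 32·171.7500 = 5496.0000
edge 4: (13.5,33)→(1,30.5)  cross = 13.5·30.5 − 1·33 = 378.7500; (r_i+r_j)·cross = 14.5·378.7500 = 5491.8750
Σcross = 602.7500 → A = |Σcross|/2 = 301.3750 mm²
Σ(r_i+r_j)·cross = 17862.7500 → first moment M = |Σ|/6 = 2977.1250
R_c = M/A = 2977.1250/301.3750 = 9.8785 mm
θ = 202° = 3.525565 rad
V = θ·R_c·A = 3.525565·9.8785·301.3750 = 10496.048 mm³

Volume = 10496.048 mm³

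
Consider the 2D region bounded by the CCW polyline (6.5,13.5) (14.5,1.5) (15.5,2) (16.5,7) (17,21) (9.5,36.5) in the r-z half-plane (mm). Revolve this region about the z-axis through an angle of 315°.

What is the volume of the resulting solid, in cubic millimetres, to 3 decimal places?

Profile (r,z), 6 vertices: (6.5,13.5) (14.5,1.5) (15.5,2) (16.5,7) (17,21) (9.5,36.5)
edge 0: (6.5,13.5)→(14.5,1.5)  cross = 6.5·1.5 − 14.5·13.5 = -186.0000; (r_i+r_j)·cross = 21·-186.0000 = -3906.0000
edge 1: (14.5,1.5)→(15.5,2)  cross = 14.5·2 − 15.5·1.5 = 5.7500; (r_i+r_j)·cross = 30·5.7500 = 172.5000
edge 2: (15.5,2)→(16.5,7)  cross = 15.5·7 − 16.5·2 = 75.5000; (r_i+r_j)·cross = 32·75.5000 = 2416.0000
edge 3: (16.5,7)→(17,21)  cross = 16.5·21 − 17·7 = 227.5000; (r_i+r_j)·cross = 33.5·227.5000 = 7621.2500
edge 4: (17,21)→(9.5,36.5)  cross = 17·36.5 − 9.5·21 = 421.0000; (r_i+r_j)·cross = 26.5·421.0000 = 11156.5000
edge 5: (9.5,36.5)→(6.5,13.5)  cross = 9.5·13.5 − 6.5·36.5 = -109.0000; (r_i+r_j)·cross = 16·-109.0000 = -1744.0000
Σcross = 434.7500 → A = |Σcross|/2 = 217.3750 mm²
Σ(r_i+r_j)·cross = 15716.2500 → first moment M = |Σ|/6 = 2619.3750
R_c = M/A = 2619.3750/217.3750 = 12.0500 mm
θ = 315° = 5.497787 rad
V = θ·R_c·A = 5.497787·12.0500·217.3750 = 14400.766 mm³

Volume = 14400.766 mm³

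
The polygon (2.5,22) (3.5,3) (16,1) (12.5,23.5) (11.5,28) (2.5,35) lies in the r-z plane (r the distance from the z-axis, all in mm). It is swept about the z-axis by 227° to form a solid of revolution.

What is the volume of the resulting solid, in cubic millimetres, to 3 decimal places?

Volume = 10222.686 mm³

Profile (r,z), 6 vertices: (2.5,22) (3.5,3) (16,1) (12.5,23.5) (11.5,28) (2.5,35)
edge 0: (2.5,22)→(3.5,3)  cross = 2.5·3 − 3.5·22 = -69.5000; (r_i+r_j)·cross = 6·-69.5000 = -417.0000
edge 1: (3.5,3)→(16,1)  cross = 3.5·1 − 16·3 = -44.5000; (r_i+r_j)·cross = 19.5·-44.5000 = -867.7500
edge 2: (16,1)→(12.5,23.5)  cross = 16·23.5 − 12.5·1 = 363.5000; (r_i+r_j)·cross = 28.5·363.5000 = 10359.7500
edge 3: (12.5,23.5)→(11.5,28)  cross = 12.5·28 − 11.5·23.5 = 79.7500; (r_i+r_j)·cross = 24·79.7500 = 1914.0000
edge 4: (11.5,28)→(2.5,35)  cross = 11.5·35 − 2.5·28 = 332.5000; (r_i+r_j)·cross = 14·332.5000 = 4655.0000
edge 5: (2.5,35)→(2.5,22)  cross = 2.5·22 − 2.5·35 = -32.5000; (r_i+r_j)·cross = 5·-32.5000 = -162.5000
Σcross = 629.2500 → A = |Σcross|/2 = 314.6250 mm²
Σ(r_i+r_j)·cross = 15481.5000 → first moment M = |Σ|/6 = 2580.2500
R_c = M/A = 2580.2500/314.6250 = 8.2010 mm
θ = 227° = 3.961897 rad
V = θ·R_c·A = 3.961897·8.2010·314.6250 = 10222.686 mm³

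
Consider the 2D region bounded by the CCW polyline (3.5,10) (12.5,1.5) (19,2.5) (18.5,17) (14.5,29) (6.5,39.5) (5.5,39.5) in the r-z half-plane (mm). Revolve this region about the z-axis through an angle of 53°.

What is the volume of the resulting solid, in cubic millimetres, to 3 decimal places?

Profile (r,z), 7 vertices: (3.5,10) (12.5,1.5) (19,2.5) (18.5,17) (14.5,29) (6.5,39.5) (5.5,39.5)
edge 0: (3.5,10)→(12.5,1.5)  cross = 3.5·1.5 − 12.5·10 = -119.7500; (r_i+r_j)·cross = 16·-119.7500 = -1916.0000
edge 1: (12.5,1.5)→(19,2.5)  cross = 12.5·2.5 − 19·1.5 = 2.7500; (r_i+r_j)·cross = 31.5·2.7500 = 86.6250
edge 2: (19,2.5)→(18.5,17)  cross = 19·17 − 18.5·2.5 = 276.7500; (r_i+r_j)·cross = 37.5·276.7500 = 10378.1250
edge 3: (18.5,17)→(14.5,29)  cross = 18.5·29 − 14.5·17 = 290.0000; (r_i+r_j)·cross = 33·290.0000 = 9570.0000
edge 4: (14.5,29)→(6.5,39.5)  cross = 14.5·39.5 − 6.5·29 = 384.2500; (r_i+r_j)·cross = 21·384.2500 = 8069.2500
edge 5: (6.5,39.5)→(5.5,39.5)  cross = 6.5·39.5 − 5.5·39.5 = 39.5000; (r_i+r_j)·cross = 12·39.5000 = 474.0000
edge 6: (5.5,39.5)→(3.5,10)  cross = 5.5·10 − 3.5·39.5 = -83.2500; (r_i+r_j)·cross = 9·-83.2500 = -749.2500
Σcross = 790.2500 → A = |Σcross|/2 = 395.1250 mm²
Σ(r_i+r_j)·cross = 25912.7500 → first moment M = |Σ|/6 = 4318.7917
R_c = M/A = 4318.7917/395.1250 = 10.9302 mm
θ = 53° = 0.925025 rad
V = θ·R_c·A = 0.925025·10.9302·395.1250 = 3994.988 mm³

Volume = 3994.988 mm³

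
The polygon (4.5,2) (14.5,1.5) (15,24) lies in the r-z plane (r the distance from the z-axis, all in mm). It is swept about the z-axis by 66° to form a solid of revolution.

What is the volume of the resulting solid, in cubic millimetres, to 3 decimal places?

Profile (r,z), 3 vertices: (4.5,2) (14.5,1.5) (15,24)
edge 0: (4.5,2)→(14.5,1.5)  cross = 4.5·1.5 − 14.5·2 = -22.2500; (r_i+r_j)·cross = 19·-22.2500 = -422.7500
edge 1: (14.5,1.5)→(15,24)  cross = 14.5·24 − 15·1.5 = 325.5000; (r_i+r_j)·cross = 29.5·325.5000 = 9602.2500
edge 2: (15,24)→(4.5,2)  cross = 15·2 − 4.5·24 = -78.0000; (r_i+r_j)·cross = 19.5·-78.0000 = -1521.0000
Σcross = 225.2500 → A = |Σcross|/2 = 112.6250 mm²
Σ(r_i+r_j)·cross = 7658.5000 → first moment M = |Σ|/6 = 1276.4167
R_c = M/A = 1276.4167/112.6250 = 11.3333 mm
θ = 66° = 1.151917 rad
V = θ·R_c·A = 1.151917·11.3333·112.6250 = 1470.326 mm³

Volume = 1470.326 mm³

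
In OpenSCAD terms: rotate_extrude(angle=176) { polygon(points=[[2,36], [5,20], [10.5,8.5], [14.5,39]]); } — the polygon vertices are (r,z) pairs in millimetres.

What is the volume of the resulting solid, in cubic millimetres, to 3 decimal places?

Volume = 5583.471 mm³

Profile (r,z), 4 vertices: (2,36) (5,20) (10.5,8.5) (14.5,39)
edge 0: (2,36)→(5,20)  cross = 2·20 − 5·36 = -140.0000; (r_i+r_j)·cross = 7·-140.0000 = -980.0000
edge 1: (5,20)→(10.5,8.5)  cross = 5·8.5 − 10.5·20 = -167.5000; (r_i+r_j)·cross = 15.5·-167.5000 = -2596.2500
edge 2: (10.5,8.5)→(14.5,39)  cross = 10.5·39 − 14.5·8.5 = 286.2500; (r_i+r_j)·cross = 25·286.2500 = 7156.2500
edge 3: (14.5,39)→(2,36)  cross = 14.5·36 − 2·39 = 444.0000; (r_i+r_j)·cross = 16.5·444.0000 = 7326.0000
Σcross = 422.7500 → A = |Σcross|/2 = 211.3750 mm²
Σ(r_i+r_j)·cross = 10906.0000 → first moment M = |Σ|/6 = 1817.6667
R_c = M/A = 1817.6667/211.3750 = 8.5993 mm
θ = 176° = 3.071779 rad
V = θ·R_c·A = 3.071779·8.5993·211.3750 = 5583.471 mm³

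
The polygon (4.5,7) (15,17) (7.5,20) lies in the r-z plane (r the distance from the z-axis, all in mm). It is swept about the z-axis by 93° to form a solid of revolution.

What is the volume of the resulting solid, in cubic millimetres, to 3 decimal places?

Volume = 777.898 mm³

Profile (r,z), 3 vertices: (4.5,7) (15,17) (7.5,20)
edge 0: (4.5,7)→(15,17)  cross = 4.5·17 − 15·7 = -28.5000; (r_i+r_j)·cross = 19.5·-28.5000 = -555.7500
edge 1: (15,17)→(7.5,20)  cross = 15·20 − 7.5·17 = 172.5000; (r_i+r_j)·cross = 22.5·172.5000 = 3881.2500
edge 2: (7.5,20)→(4.5,7)  cross = 7.5·7 − 4.5·20 = -37.5000; (r_i+r_j)·cross = 12·-37.5000 = -450.0000
Σcross = 106.5000 → A = |Σcross|/2 = 53.2500 mm²
Σ(r_i+r_j)·cross = 2875.5000 → first moment M = |Σ|/6 = 479.2500
R_c = M/A = 479.2500/53.2500 = 9.0000 mm
θ = 93° = 1.623156 rad
V = θ·R_c·A = 1.623156·9.0000·53.2500 = 777.898 mm³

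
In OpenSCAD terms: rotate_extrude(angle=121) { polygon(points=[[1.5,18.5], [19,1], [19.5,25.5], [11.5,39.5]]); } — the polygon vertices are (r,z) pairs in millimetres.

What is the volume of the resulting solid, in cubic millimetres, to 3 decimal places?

Volume = 9682.825 mm³

Profile (r,z), 4 vertices: (1.5,18.5) (19,1) (19.5,25.5) (11.5,39.5)
edge 0: (1.5,18.5)→(19,1)  cross = 1.5·1 − 19·18.5 = -350.0000; (r_i+r_j)·cross = 20.5·-350.0000 = -7175.0000
edge 1: (19,1)→(19.5,25.5)  cross = 19·25.5 − 19.5·1 = 465.0000; (r_i+r_j)·cross = 38.5·465.0000 = 17902.5000
edge 2: (19.5,25.5)→(11.5,39.5)  cross = 19.5·39.5 − 11.5·25.5 = 477.0000; (r_i+r_j)·cross = 31·477.0000 = 14787.0000
edge 3: (11.5,39.5)→(1.5,18.5)  cross = 11.5·18.5 − 1.5·39.5 = 153.5000; (r_i+r_j)·cross = 13·153.5000 = 1995.5000
Σcross = 745.5000 → A = |Σcross|/2 = 372.7500 mm²
Σ(r_i+r_j)·cross = 27510.0000 → first moment M = |Σ|/6 = 4585.0000
R_c = M/A = 4585.0000/372.7500 = 12.3005 mm
θ = 121° = 2.111848 rad
V = θ·R_c·A = 2.111848·12.3005·372.7500 = 9682.825 mm³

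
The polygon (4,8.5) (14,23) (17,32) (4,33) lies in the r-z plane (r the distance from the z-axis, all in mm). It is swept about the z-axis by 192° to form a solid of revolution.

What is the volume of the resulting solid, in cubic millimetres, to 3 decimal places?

Profile (r,z), 4 vertices: (4,8.5) (14,23) (17,32) (4,33)
edge 0: (4,8.5)→(14,23)  cross = 4·23 − 14·8.5 = -27.0000; (r_i+r_j)·cross = 18·-27.0000 = -486.0000
edge 1: (14,23)→(17,32)  cross = 14·32 − 17·23 = 57.0000; (r_i+r_j)·cross = 31·57.0000 = 1767.0000
edge 2: (17,32)→(4,33)  cross = 17·33 − 4·32 = 433.0000; (r_i+r_j)·cross = 21·433.0000 = 9093.0000
edge 3: (4,33)→(4,8.5)  cross = 4·8.5 − 4·33 = -98.0000; (r_i+r_j)·cross = 8·-98.0000 = -784.0000
Σcross = 365.0000 → A = |Σcross|/2 = 182.5000 mm²
Σ(r_i+r_j)·cross = 9590.0000 → first moment M = |Σ|/6 = 1598.3333
R_c = M/A = 1598.3333/182.5000 = 8.7580 mm
θ = 192° = 3.351032 rad
V = θ·R_c·A = 3.351032·8.7580·182.5000 = 5356.066 mm³

Volume = 5356.066 mm³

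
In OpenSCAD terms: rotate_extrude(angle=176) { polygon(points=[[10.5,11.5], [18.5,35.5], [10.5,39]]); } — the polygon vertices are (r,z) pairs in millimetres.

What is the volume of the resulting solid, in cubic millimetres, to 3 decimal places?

Volume = 4448.961 mm³

Profile (r,z), 3 vertices: (10.5,11.5) (18.5,35.5) (10.5,39)
edge 0: (10.5,11.5)→(18.5,35.5)  cross = 10.5·35.5 − 18.5·11.5 = 160.0000; (r_i+r_j)·cross = 29·160.0000 = 4640.0000
edge 1: (18.5,35.5)→(10.5,39)  cross = 18.5·39 − 10.5·35.5 = 348.7500; (r_i+r_j)·cross = 29·348.7500 = 10113.7500
edge 2: (10.5,39)→(10.5,11.5)  cross = 10.5·11.5 − 10.5·39 = -288.7500; (r_i+r_j)·cross = 21·-288.7500 = -6063.7500
Σcross = 220.0000 → A = |Σcross|/2 = 110.0000 mm²
Σ(r_i+r_j)·cross = 8690.0000 → first moment M = |Σ|/6 = 1448.3333
R_c = M/A = 1448.3333/110.0000 = 13.1667 mm
θ = 176° = 3.071779 rad
V = θ·R_c·A = 3.071779·13.1667·110.0000 = 4448.961 mm³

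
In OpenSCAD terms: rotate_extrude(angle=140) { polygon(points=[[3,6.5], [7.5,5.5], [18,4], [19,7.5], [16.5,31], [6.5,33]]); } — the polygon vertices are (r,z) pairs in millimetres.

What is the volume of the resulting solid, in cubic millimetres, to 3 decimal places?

Profile (r,z), 6 vertices: (3,6.5) (7.5,5.5) (18,4) (19,7.5) (16.5,31) (6.5,33)
edge 0: (3,6.5)→(7.5,5.5)  cross = 3·5.5 − 7.5·6.5 = -32.2500; (r_i+r_j)·cross = 10.5·-32.2500 = -338.6250
edge 1: (7.5,5.5)→(18,4)  cross = 7.5·4 − 18·5.5 = -69.0000; (r_i+r_j)·cross = 25.5·-69.0000 = -1759.5000
edge 2: (18,4)→(19,7.5)  cross = 18·7.5 − 19·4 = 59.0000; (r_i+r_j)·cross = 37·59.0000 = 2183.0000
edge 3: (19,7.5)→(16.5,31)  cross = 19·31 − 16.5·7.5 = 465.2500; (r_i+r_j)·cross = 35.5·465.2500 = 16516.3750
edge 4: (16.5,31)→(6.5,33)  cross = 16.5·33 − 6.5·31 = 343.0000; (r_i+r_j)·cross = 23·343.0000 = 7889.0000
edge 5: (6.5,33)→(3,6.5)  cross = 6.5·6.5 − 3·33 = -56.7500; (r_i+r_j)·cross = 9.5·-56.7500 = -539.1250
Σcross = 709.2500 → A = |Σcross|/2 = 354.6250 mm²
Σ(r_i+r_j)·cross = 23951.1250 → first moment M = |Σ|/6 = 3991.8542
R_c = M/A = 3991.8542/354.6250 = 11.2566 mm
θ = 140° = 2.443461 rad
V = θ·R_c·A = 2.443461·11.2566·354.6250 = 9753.940 mm³

Volume = 9753.940 mm³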